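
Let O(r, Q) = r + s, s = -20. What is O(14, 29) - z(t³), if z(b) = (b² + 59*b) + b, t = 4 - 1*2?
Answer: -550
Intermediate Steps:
t = 2 (t = 4 - 2 = 2)
z(b) = b² + 60*b
O(r, Q) = -20 + r (O(r, Q) = r - 20 = -20 + r)
O(14, 29) - z(t³) = (-20 + 14) - 2³*(60 + 2³) = -6 - 8*(60 + 8) = -6 - 8*68 = -6 - 1*544 = -6 - 544 = -550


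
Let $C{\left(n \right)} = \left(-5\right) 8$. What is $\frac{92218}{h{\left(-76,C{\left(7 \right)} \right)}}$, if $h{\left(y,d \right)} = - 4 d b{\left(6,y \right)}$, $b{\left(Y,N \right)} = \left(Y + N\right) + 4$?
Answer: $- \frac{46109}{5280} \approx -8.7328$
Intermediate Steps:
$C{\left(n \right)} = -40$
$b{\left(Y,N \right)} = 4 + N + Y$ ($b{\left(Y,N \right)} = \left(N + Y\right) + 4 = 4 + N + Y$)
$h{\left(y,d \right)} = - 4 d \left(10 + y\right)$ ($h{\left(y,d \right)} = - 4 d \left(4 + y + 6\right) = - 4 d \left(10 + y\right)$)
$\frac{92218}{h{\left(-76,C{\left(7 \right)} \right)}} = \frac{92218}{\left(-4\right) \left(-40\right) \left(10 - 76\right)} = \frac{92218}{\left(-4\right) \left(-40\right) \left(-66\right)} = \frac{92218}{-10560} = 92218 \left(- \frac{1}{10560}\right) = - \frac{46109}{5280}$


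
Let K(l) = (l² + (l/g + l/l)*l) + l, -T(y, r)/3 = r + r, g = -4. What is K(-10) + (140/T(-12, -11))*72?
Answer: 2285/11 ≈ 207.73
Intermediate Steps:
T(y, r) = -6*r (T(y, r) = -3*(r + r) = -6*r)
K(l) = l + l² + l*(1 - l/4) (K(l) = (l² + (l/(-4) + l/l)*l) + l = (l² + (l*(-¼) + 1)*l) + l = (l² + (-l/4 + 1)*l) + l = (l² + (1 - l/4)*l) + l = (l² + l*(1 - l/4)) + l = l + l² + l*(1 - l/4))
K(-10) + (140/T(-12, -11))*72 = (¼)*(-10)*(8 + 3*(-10)) + (140/((-6*(-11))))*72 = (¼)*(-10)*(8 - 30) + (140/66)*72 = (¼)*(-10)*(-22) + (140*(1/66))*72 = 55 + (70/33)*72 = 55 + 1680/11 = 2285/11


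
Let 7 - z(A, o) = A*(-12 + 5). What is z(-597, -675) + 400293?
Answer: 396121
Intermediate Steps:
z(A, o) = 7 + 7*A (z(A, o) = 7 - A*(-12 + 5) = 7 - A*(-7) = 7 - (-7)*A = 7 + 7*A)
z(-597, -675) + 400293 = (7 + 7*(-597)) + 400293 = (7 - 4179) + 400293 = -4172 + 400293 = 396121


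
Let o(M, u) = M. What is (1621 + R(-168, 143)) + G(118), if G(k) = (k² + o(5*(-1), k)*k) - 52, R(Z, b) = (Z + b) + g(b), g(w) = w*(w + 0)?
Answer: 35327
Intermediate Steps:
g(w) = w² (g(w) = w*w = w²)
R(Z, b) = Z + b + b² (R(Z, b) = (Z + b) + b² = Z + b + b²)
G(k) = -52 + k² - 5*k (G(k) = (k² + (5*(-1))*k) - 52 = (k² - 5*k) - 52 = -52 + k² - 5*k)
(1621 + R(-168, 143)) + G(118) = (1621 + (-168 + 143 + 143²)) + (-52 + 118² - 5*118) = (1621 + (-168 + 143 + 20449)) + (-52 + 13924 - 590) = (1621 + 20424) + 13282 = 22045 + 13282 = 35327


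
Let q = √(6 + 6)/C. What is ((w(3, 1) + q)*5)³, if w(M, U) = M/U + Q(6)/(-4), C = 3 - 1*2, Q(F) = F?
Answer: 57375/8 + 9375*√3/2 ≈ 15291.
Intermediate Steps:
C = 1 (C = 3 - 2 = 1)
q = 2*√3 (q = √(6 + 6)/1 = √12*1 = (2*√3)*1 = 2*√3 ≈ 3.4641)
w(M, U) = -3/2 + M/U (w(M, U) = M/U + 6/(-4) = M/U + 6*(-¼) = M/U - 3/2 = -3/2 + M/U)
((w(3, 1) + q)*5)³ = (((-3/2 + 3/1) + 2*√3)*5)³ = (((-3/2 + 3*1) + 2*√3)*5)³ = (((-3/2 + 3) + 2*√3)*5)³ = ((3/2 + 2*√3)*5)³ = (15/2 + 10*√3)³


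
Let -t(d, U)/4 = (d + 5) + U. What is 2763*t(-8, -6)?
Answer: 99468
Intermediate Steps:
t(d, U) = -20 - 4*U - 4*d (t(d, U) = -4*((d + 5) + U) = -4*((5 + d) + U) = -4*(5 + U + d) = -20 - 4*U - 4*d)
2763*t(-8, -6) = 2763*(-20 - 4*(-6) - 4*(-8)) = 2763*(-20 + 24 + 32) = 2763*36 = 99468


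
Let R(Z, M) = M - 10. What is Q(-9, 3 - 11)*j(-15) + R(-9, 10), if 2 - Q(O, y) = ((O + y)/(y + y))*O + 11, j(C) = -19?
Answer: -171/16 ≈ -10.688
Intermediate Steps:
R(Z, M) = -10 + M
Q(O, y) = -9 - O*(O + y)/(2*y) (Q(O, y) = 2 - (((O + y)/(y + y))*O + 11) = 2 - (((O + y)/((2*y)))*O + 11) = 2 - (((O + y)*(1/(2*y)))*O + 11) = 2 - (((O + y)/(2*y))*O + 11) = 2 - (O*(O + y)/(2*y) + 11) = 2 - (11 + O*(O + y)/(2*y)) = 2 + (-11 - O*(O + y)/(2*y)) = -9 - O*(O + y)/(2*y))
Q(-9, 3 - 11)*j(-15) + R(-9, 10) = ((-1*(-9)² - (3 - 11)*(18 - 9))/(2*(3 - 11)))*(-19) + (-10 + 10) = ((½)*(-1*81 - 1*(-8)*9)/(-8))*(-19) + 0 = ((½)*(-⅛)*(-81 + 72))*(-19) + 0 = ((½)*(-⅛)*(-9))*(-19) + 0 = (9/16)*(-19) + 0 = -171/16 + 0 = -171/16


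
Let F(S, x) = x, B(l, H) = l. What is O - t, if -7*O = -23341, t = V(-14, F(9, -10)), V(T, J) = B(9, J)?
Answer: 23278/7 ≈ 3325.4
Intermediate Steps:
V(T, J) = 9
t = 9
O = 23341/7 (O = -⅐*(-23341) = 23341/7 ≈ 3334.4)
O - t = 23341/7 - 1*9 = 23341/7 - 9 = 23278/7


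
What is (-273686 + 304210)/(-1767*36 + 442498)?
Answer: 15262/189443 ≈ 0.080562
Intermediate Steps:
(-273686 + 304210)/(-1767*36 + 442498) = 30524/(-63612 + 442498) = 30524/378886 = 30524*(1/378886) = 15262/189443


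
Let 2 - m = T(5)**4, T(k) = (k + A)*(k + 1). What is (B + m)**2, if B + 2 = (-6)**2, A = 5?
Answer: 167960666881296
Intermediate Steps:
T(k) = (1 + k)*(5 + k) (T(k) = (k + 5)*(k + 1) = (5 + k)*(1 + k) = (1 + k)*(5 + k))
m = -12959998 (m = 2 - (5 + 5**2 + 6*5)**4 = 2 - (5 + 25 + 30)**4 = 2 - 1*60**4 = 2 - 1*12960000 = 2 - 12960000 = -12959998)
B = 34 (B = -2 + (-6)**2 = -2 + 36 = 34)
(B + m)**2 = (34 - 12959998)**2 = (-12959964)**2 = 167960666881296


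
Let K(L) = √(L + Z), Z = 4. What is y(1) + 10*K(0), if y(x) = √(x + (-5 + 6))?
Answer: 20 + √2 ≈ 21.414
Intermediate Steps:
y(x) = √(1 + x) (y(x) = √(x + 1) = √(1 + x))
K(L) = √(4 + L) (K(L) = √(L + 4) = √(4 + L))
y(1) + 10*K(0) = √(1 + 1) + 10*√(4 + 0) = √2 + 10*√4 = √2 + 10*2 = √2 + 20 = 20 + √2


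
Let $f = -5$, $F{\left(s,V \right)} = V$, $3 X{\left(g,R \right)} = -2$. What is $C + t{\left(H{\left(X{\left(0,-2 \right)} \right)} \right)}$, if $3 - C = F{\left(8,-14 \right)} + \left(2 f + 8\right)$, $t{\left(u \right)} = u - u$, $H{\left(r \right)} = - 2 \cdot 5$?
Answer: $19$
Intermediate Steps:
$X{\left(g,R \right)} = - \frac{2}{3}$ ($X{\left(g,R \right)} = \frac{1}{3} \left(-2\right) = - \frac{2}{3}$)
$H{\left(r \right)} = -10$ ($H{\left(r \right)} = \left(-1\right) 10 = -10$)
$t{\left(u \right)} = 0$
$C = 19$ ($C = 3 - \left(-14 + \left(2 \left(-5\right) + 8\right)\right) = 3 - \left(-14 + \left(-10 + 8\right)\right) = 3 - \left(-14 - 2\right) = 3 - -16 = 3 + 16 = 19$)
$C + t{\left(H{\left(X{\left(0,-2 \right)} \right)} \right)} = 19 + 0 = 19$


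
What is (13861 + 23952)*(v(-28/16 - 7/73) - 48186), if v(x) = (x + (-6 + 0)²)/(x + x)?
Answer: -1964554790053/1078 ≈ -1.8224e+9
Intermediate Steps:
v(x) = (36 + x)/(2*x) (v(x) = (x + (-6)²)/((2*x)) = (x + 36)*(1/(2*x)) = (36 + x)*(1/(2*x)) = (36 + x)/(2*x))
(13861 + 23952)*(v(-28/16 - 7/73) - 48186) = (13861 + 23952)*((36 + (-28/16 - 7/73))/(2*(-28/16 - 7/73)) - 48186) = 37813*((36 + (-28*1/16 - 7*1/73))/(2*(-28*1/16 - 7*1/73)) - 48186) = 37813*((36 + (-7/4 - 7/73))/(2*(-7/4 - 7/73)) - 48186) = 37813*((36 - 539/292)/(2*(-539/292)) - 48186) = 37813*((½)*(-292/539)*(9973/292) - 48186) = 37813*(-9973/1078 - 48186) = 37813*(-51954481/1078) = -1964554790053/1078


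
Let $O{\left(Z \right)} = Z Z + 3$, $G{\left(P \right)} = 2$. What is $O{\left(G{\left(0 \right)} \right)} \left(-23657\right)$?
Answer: $-165599$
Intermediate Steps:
$O{\left(Z \right)} = 3 + Z^{2}$ ($O{\left(Z \right)} = Z^{2} + 3 = 3 + Z^{2}$)
$O{\left(G{\left(0 \right)} \right)} \left(-23657\right) = \left(3 + 2^{2}\right) \left(-23657\right) = \left(3 + 4\right) \left(-23657\right) = 7 \left(-23657\right) = -165599$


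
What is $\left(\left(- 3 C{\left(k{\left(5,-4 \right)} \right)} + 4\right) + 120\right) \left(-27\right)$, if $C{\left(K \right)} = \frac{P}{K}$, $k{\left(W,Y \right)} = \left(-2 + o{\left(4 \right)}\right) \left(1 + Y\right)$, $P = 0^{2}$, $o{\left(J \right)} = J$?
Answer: $-3348$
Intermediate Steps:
$P = 0$
$k{\left(W,Y \right)} = 2 + 2 Y$ ($k{\left(W,Y \right)} = \left(-2 + 4\right) \left(1 + Y\right) = 2 \left(1 + Y\right) = 2 + 2 Y$)
$C{\left(K \right)} = 0$ ($C{\left(K \right)} = \frac{0}{K} = 0$)
$\left(\left(- 3 C{\left(k{\left(5,-4 \right)} \right)} + 4\right) + 120\right) \left(-27\right) = \left(\left(\left(-3\right) 0 + 4\right) + 120\right) \left(-27\right) = \left(\left(0 + 4\right) + 120\right) \left(-27\right) = \left(4 + 120\right) \left(-27\right) = 124 \left(-27\right) = -3348$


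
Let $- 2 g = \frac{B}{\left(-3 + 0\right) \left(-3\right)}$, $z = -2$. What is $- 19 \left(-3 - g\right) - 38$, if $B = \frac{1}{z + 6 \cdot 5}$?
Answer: $\frac{9557}{504} \approx 18.962$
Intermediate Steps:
$B = \frac{1}{28}$ ($B = \frac{1}{-2 + 6 \cdot 5} = \frac{1}{-2 + 30} = \frac{1}{28} \approx 0.035714$)
$g = - \frac{1}{504}$ ($g = - \frac{\frac{1}{28} \frac{1}{\left(-3 + 0\right) \left(-3\right)}}{2} = - \frac{\frac{1}{28} \frac{1}{\left(-3\right) \left(-3\right)}}{2} = - \frac{\frac{1}{28} \cdot \frac{1}{9}}{2} = \left(- \frac{1}{2}\right) \frac{1}{252} = - \frac{1}{504} \approx -0.0019841$)
$- 19 \left(-3 - g\right) - 38 = - 19 \left(-3 - - \frac{1}{504}\right) - 38 = - 19 \left(-3 + \frac{1}{504}\right) - 38 = \left(-19\right) \left(- \frac{1511}{504}\right) - 38 = \frac{28709}{504} - 38 = \frac{9557}{504}$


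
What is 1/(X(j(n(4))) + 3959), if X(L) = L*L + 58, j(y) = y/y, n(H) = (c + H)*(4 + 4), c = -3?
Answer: 1/4018 ≈ 0.00024888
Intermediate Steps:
n(H) = -24 + 8*H (n(H) = (-3 + H)*(4 + 4) = (-3 + H)*8 = -24 + 8*H)
j(y) = 1
X(L) = 58 + L² (X(L) = L² + 58 = 58 + L²)
1/(X(j(n(4))) + 3959) = 1/((58 + 1²) + 3959) = 1/((58 + 1) + 3959) = 1/(59 + 3959) = 1/4018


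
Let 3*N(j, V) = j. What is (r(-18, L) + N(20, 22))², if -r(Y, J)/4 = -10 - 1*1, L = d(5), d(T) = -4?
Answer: 23104/9 ≈ 2567.1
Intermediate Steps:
N(j, V) = j/3
L = -4
r(Y, J) = 44 (r(Y, J) = -4*(-10 - 1*1) = -4*(-10 - 1) = -4*(-11) = 44)
(r(-18, L) + N(20, 22))² = (44 + (⅓)*20)² = (44 + 20/3)² = (152/3)² = 23104/9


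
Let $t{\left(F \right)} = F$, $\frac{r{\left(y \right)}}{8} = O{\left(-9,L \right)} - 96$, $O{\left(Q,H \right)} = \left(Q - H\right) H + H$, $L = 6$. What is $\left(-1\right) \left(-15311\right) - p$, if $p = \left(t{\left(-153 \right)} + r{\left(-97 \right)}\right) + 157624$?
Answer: $-140720$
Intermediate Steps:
$O{\left(Q,H \right)} = H + H \left(Q - H\right)$ ($O{\left(Q,H \right)} = H \left(Q - H\right) + H = H + H \left(Q - H\right)$)
$r{\left(y \right)} = -1440$ ($r{\left(y \right)} = 8 \left(6 \left(1 - 9 - 6\right) - 96\right) = 8 \left(6 \left(-14\right) - 96\right) = 8 \left(-84 - 96\right) = 8 \left(-180\right) = -1440$)
$p = 156031$ ($p = \left(-153 - 1440\right) + 157624 = -1593 + 157624 = 156031$)
$\left(-1\right) \left(-15311\right) - p = \left(-1\right) \left(-15311\right) - 156031 = 15311 - 156031 = -140720$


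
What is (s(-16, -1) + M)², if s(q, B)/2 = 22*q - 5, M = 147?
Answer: 321489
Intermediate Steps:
s(q, B) = -10 + 44*q (s(q, B) = 2*(22*q - 5) = 2*(-5 + 22*q) = -10 + 44*q)
(s(-16, -1) + M)² = ((-10 + 44*(-16)) + 147)² = ((-10 - 704) + 147)² = (-714 + 147)² = (-567)² = 321489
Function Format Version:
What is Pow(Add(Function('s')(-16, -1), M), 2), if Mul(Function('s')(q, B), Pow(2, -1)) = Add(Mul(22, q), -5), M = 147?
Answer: 321489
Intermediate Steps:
Function('s')(q, B) = Add(-10, Mul(44, q)) (Function('s')(q, B) = Mul(2, Add(Mul(22, q), -5)) = Mul(2, Add(-5, Mul(22, q))) = Add(-10, Mul(44, q)))
Pow(Add(Function('s')(-16, -1), M), 2) = Pow(Add(Add(-10, Mul(44, -16)), 147), 2) = Pow(Add(Add(-10, -704), 147), 2) = Pow(Add(-714, 147), 2) = Pow(-567, 2) = 321489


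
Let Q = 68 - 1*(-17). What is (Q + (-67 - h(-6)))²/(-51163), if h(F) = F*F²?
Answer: -54756/51163 ≈ -1.0702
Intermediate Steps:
h(F) = F³
Q = 85 (Q = 68 + 17 = 85)
(Q + (-67 - h(-6)))²/(-51163) = (85 + (-67 - 1*(-6)³))²/(-51163) = (85 + (-67 - 1*(-216)))²*(-1/51163) = (85 + (-67 + 216))²*(-1/51163) = (85 + 149)²*(-1/51163) = 234²*(-1/51163) = 54756*(-1/51163) = -54756/51163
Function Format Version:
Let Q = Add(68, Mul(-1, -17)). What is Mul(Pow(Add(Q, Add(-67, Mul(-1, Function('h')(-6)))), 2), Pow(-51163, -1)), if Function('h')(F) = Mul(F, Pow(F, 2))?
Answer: Rational(-54756, 51163) ≈ -1.0702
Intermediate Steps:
Function('h')(F) = Pow(F, 3)
Q = 85 (Q = Add(68, 17) = 85)
Mul(Pow(Add(Q, Add(-67, Mul(-1, Function('h')(-6)))), 2), Pow(-51163, -1)) = Mul(Pow(Add(85, Add(-67, Mul(-1, Pow(-6, 3)))), 2), Pow(-51163, -1)) = Mul(Pow(Add(85, Add(-67, Mul(-1, -216))), 2), Rational(-1, 51163)) = Mul(Pow(Add(85, Add(-67, 216)), 2), Rational(-1, 51163)) = Mul(Pow(Add(85, 149), 2), Rational(-1, 51163)) = Mul(Pow(234, 2), Rational(-1, 51163)) = Mul(54756, Rational(-1, 51163)) = Rational(-54756, 51163)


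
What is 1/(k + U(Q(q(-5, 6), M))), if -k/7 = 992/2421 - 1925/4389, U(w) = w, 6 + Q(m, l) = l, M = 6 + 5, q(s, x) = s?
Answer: 45999/239284 ≈ 0.19224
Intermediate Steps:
M = 11
Q(m, l) = -6 + l
k = 9289/45999 (k = -7*(992/2421 - 1925/4389) = -7*(992*(1/2421) - 1925*1/4389) = -7*(992/2421 - 25/57) = -7*(-1327/45999) = 9289/45999 ≈ 0.20194)
1/(k + U(Q(q(-5, 6), M))) = 1/(9289/45999 + (-6 + 11)) = 1/(9289/45999 + 5) = 1/(239284/45999) = 45999/239284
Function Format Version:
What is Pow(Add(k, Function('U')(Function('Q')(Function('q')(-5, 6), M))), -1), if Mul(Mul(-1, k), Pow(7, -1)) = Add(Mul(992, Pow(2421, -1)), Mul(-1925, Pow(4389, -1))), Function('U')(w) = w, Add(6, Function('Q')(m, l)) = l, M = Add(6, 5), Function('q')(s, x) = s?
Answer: Rational(45999, 239284) ≈ 0.19224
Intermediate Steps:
M = 11
Function('Q')(m, l) = Add(-6, l)
k = Rational(9289, 45999) (k = Mul(-7, Add(Mul(992, Pow(2421, -1)), Mul(-1925, Pow(4389, -1)))) = Mul(-7, Add(Mul(992, Rational(1, 2421)), Mul(-1925, Rational(1, 4389)))) = Mul(-7, Add(Rational(992, 2421), Rational(-25, 57))) = Mul(-7, Rational(-1327, 45999)) = Rational(9289, 45999) ≈ 0.20194)
Pow(Add(k, Function('U')(Function('Q')(Function('q')(-5, 6), M))), -1) = Pow(Add(Rational(9289, 45999), Add(-6, 11)), -1) = Pow(Add(Rational(9289, 45999), 5), -1) = Pow(Rational(239284, 45999), -1) = Rational(45999, 239284)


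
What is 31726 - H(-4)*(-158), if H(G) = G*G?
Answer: 34254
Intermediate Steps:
H(G) = G²
31726 - H(-4)*(-158) = 31726 - (-4)²*(-158) = 31726 - 16*(-158) = 31726 - 1*(-2528) = 31726 + 2528 = 34254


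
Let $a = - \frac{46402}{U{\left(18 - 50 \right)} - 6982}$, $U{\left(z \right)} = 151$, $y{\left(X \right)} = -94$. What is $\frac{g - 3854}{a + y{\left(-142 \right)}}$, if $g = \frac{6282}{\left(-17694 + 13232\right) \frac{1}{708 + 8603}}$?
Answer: $\frac{11239705125}{57784064} \approx 194.51$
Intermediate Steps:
$g = - \frac{29245851}{2231}$ ($g = \frac{6282}{\left(-4462\right) \frac{1}{9311}} = \frac{6282}{- \frac{4462}{9311}} = 6282 \left(- \frac{9311}{4462}\right) = - \frac{29245851}{2231} \approx -13109.0$)
$a = \frac{46402}{6831}$ ($a = - \frac{46402}{151 - 6982} = - \frac{46402}{-6831} = \left(-46402\right) \left(- \frac{1}{6831}\right) = \frac{46402}{6831} \approx 6.7929$)
$\frac{g - 3854}{a + y{\left(-142 \right)}} = \frac{- \frac{29245851}{2231} - 3854}{\frac{46402}{6831} - 94} = - \frac{37844125}{2231 \left(- \frac{595712}{6831}\right)} = \left(- \frac{37844125}{2231}\right) \left(- \frac{6831}{595712}\right) = \frac{11239705125}{57784064}$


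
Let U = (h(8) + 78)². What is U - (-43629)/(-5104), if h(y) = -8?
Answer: 24965971/5104 ≈ 4891.5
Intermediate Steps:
U = 4900 (U = (-8 + 78)² = 70² = 4900)
U - (-43629)/(-5104) = 4900 - (-43629)/(-5104) = 4900 - (-43629)*(-1)/5104 = 4900 - 1*43629/5104 = 4900 - 43629/5104 = 24965971/5104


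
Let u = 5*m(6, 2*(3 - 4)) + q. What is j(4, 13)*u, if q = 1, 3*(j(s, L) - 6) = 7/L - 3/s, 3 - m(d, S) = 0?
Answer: 3700/39 ≈ 94.872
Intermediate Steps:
m(d, S) = 3 (m(d, S) = 3 - 1*0 = 3 + 0 = 3)
j(s, L) = 6 - 1/s + 7/(3*L) (j(s, L) = 6 + (7/L - 3/s)/3 = 6 + (-3/s + 7/L)/3 = 6 + (-1/s + 7/(3*L)) = 6 - 1/s + 7/(3*L))
u = 16 (u = 5*3 + 1 = 15 + 1 = 16)
j(4, 13)*u = (6 - 1/4 + (7/3)/13)*16 = (6 - 1*1/4 + (7/3)*(1/13))*16 = (6 - 1/4 + 7/39)*16 = (925/156)*16 = 3700/39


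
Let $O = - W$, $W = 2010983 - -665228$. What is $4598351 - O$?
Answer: $7274562$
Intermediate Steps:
$W = 2676211$ ($W = 2010983 + 665228 = 2676211$)
$O = -2676211$ ($O = \left(-1\right) 2676211 = -2676211$)
$4598351 - O = 4598351 - -2676211 = 4598351 + 2676211 = 7274562$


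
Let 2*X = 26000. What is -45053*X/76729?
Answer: -585689000/76729 ≈ -7633.2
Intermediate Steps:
X = 13000 (X = (1/2)*26000 = 13000)
-45053*X/76729 = -45053/(277**2/13000) = -45053/(76729*(1/13000)) = -45053/76729/13000 = -45053*13000/76729 = -585689000/76729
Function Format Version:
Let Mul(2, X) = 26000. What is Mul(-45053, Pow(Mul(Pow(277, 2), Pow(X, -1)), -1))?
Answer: Rational(-585689000, 76729) ≈ -7633.2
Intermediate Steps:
X = 13000 (X = Mul(Rational(1, 2), 26000) = 13000)
Mul(-45053, Pow(Mul(Pow(277, 2), Pow(X, -1)), -1)) = Mul(-45053, Pow(Mul(Pow(277, 2), Pow(13000, -1)), -1)) = Mul(-45053, Pow(Mul(76729, Rational(1, 13000)), -1)) = Mul(-45053, Pow(Rational(76729, 13000), -1)) = Mul(-45053, Rational(13000, 76729)) = Rational(-585689000, 76729)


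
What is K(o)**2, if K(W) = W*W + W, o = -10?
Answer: 8100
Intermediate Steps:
K(W) = W + W**2 (K(W) = W**2 + W = W + W**2)
K(o)**2 = (-10*(1 - 10))**2 = (-10*(-9))**2 = 90**2 = 8100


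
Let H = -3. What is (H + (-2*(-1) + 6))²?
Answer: 25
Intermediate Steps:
(H + (-2*(-1) + 6))² = (-3 + (-2*(-1) + 6))² = (-3 + (2 + 6))² = (-3 + 8)² = 5² = 25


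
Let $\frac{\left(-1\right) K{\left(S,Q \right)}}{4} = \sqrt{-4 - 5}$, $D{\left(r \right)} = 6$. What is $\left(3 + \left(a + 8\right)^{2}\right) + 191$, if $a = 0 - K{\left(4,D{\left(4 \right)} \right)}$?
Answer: $114 + 192 i \approx 114.0 + 192.0 i$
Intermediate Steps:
$K{\left(S,Q \right)} = - 12 i$ ($K{\left(S,Q \right)} = - 4 \sqrt{-4 - 5} = - 4 \sqrt{-9} = - 4 \cdot 3 i = - 12 i$)
$a = 12 i$ ($a = 0 - - 12 i = 0 + 12 i = 12 i \approx 12.0 i$)
$\left(3 + \left(a + 8\right)^{2}\right) + 191 = \left(3 + \left(12 i + 8\right)^{2}\right) + 191 = \left(3 + \left(8 + 12 i\right)^{2}\right) + 191 = 194 + \left(8 + 12 i\right)^{2}$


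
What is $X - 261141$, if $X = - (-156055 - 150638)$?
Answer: $45552$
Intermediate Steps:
$X = 306693$ ($X = \left(-1\right) \left(-306693\right) = 306693$)
$X - 261141 = 306693 - 261141 = 45552$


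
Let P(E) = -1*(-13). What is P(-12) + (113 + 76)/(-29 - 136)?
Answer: 652/55 ≈ 11.855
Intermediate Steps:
P(E) = 13
P(-12) + (113 + 76)/(-29 - 136) = 13 + (113 + 76)/(-29 - 136) = 13 + 189/(-165) = 13 + 189*(-1/165) = 13 - 63/55 = 652/55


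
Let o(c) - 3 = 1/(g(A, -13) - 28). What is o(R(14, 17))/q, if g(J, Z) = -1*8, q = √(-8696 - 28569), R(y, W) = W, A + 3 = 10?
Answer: -107*I*√37265/1341540 ≈ -0.015397*I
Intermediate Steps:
A = 7 (A = -3 + 10 = 7)
q = I*√37265 (q = √(-37265) = I*√37265 ≈ 193.04*I)
g(J, Z) = -8
o(c) = 107/36 (o(c) = 3 + 1/(-8 - 28) = 3 + 1/(-36) = 3 - 1/36 = 107/36)
o(R(14, 17))/q = 107/(36*((I*√37265))) = 107*(-I*√37265/37265)/36 = -107*I*√37265/1341540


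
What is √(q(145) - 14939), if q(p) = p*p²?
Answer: √3033686 ≈ 1741.7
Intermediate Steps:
q(p) = p³
√(q(145) - 14939) = √(145³ - 14939) = √(3048625 - 14939) = √3033686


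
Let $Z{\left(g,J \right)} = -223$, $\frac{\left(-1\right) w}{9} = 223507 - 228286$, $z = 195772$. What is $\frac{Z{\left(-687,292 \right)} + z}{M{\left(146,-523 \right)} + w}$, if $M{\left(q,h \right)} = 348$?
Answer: $\frac{65183}{14453} \approx 4.51$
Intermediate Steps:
$w = 43011$ ($w = - 9 \left(223507 - 228286\right) = \left(-9\right) \left(-4779\right) = 43011$)
$\frac{Z{\left(-687,292 \right)} + z}{M{\left(146,-523 \right)} + w} = \frac{-223 + 195772}{348 + 43011} = \frac{195549}{43359} = 195549 \cdot \frac{1}{43359} = \frac{65183}{14453}$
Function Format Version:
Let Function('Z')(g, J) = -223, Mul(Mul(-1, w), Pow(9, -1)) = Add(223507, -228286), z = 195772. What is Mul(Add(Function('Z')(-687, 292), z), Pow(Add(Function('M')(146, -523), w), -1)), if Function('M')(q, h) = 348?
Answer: Rational(65183, 14453) ≈ 4.5100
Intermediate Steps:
w = 43011 (w = Mul(-9, Add(223507, -228286)) = Mul(-9, -4779) = 43011)
Mul(Add(Function('Z')(-687, 292), z), Pow(Add(Function('M')(146, -523), w), -1)) = Mul(Add(-223, 195772), Pow(Add(348, 43011), -1)) = Mul(195549, Pow(43359, -1)) = Mul(195549, Rational(1, 43359)) = Rational(65183, 14453)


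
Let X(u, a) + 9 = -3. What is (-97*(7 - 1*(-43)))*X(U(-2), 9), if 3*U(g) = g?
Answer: 58200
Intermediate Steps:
U(g) = g/3
X(u, a) = -12 (X(u, a) = -9 - 3 = -12)
(-97*(7 - 1*(-43)))*X(U(-2), 9) = -97*(7 - 1*(-43))*(-12) = -97*(7 + 43)*(-12) = -97*50*(-12) = -4850*(-12) = 58200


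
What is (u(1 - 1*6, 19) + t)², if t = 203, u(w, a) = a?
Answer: 49284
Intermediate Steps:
(u(1 - 1*6, 19) + t)² = (19 + 203)² = 222² = 49284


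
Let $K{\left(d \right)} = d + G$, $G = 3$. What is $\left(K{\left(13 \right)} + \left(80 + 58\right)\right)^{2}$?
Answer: $23716$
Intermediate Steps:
$K{\left(d \right)} = 3 + d$ ($K{\left(d \right)} = d + 3 = 3 + d$)
$\left(K{\left(13 \right)} + \left(80 + 58\right)\right)^{2} = \left(\left(3 + 13\right) + \left(80 + 58\right)\right)^{2} = \left(16 + 138\right)^{2} = 154^{2} = 23716$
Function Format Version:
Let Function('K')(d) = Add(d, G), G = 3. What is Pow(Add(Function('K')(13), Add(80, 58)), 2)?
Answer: 23716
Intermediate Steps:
Function('K')(d) = Add(3, d) (Function('K')(d) = Add(d, 3) = Add(3, d))
Pow(Add(Function('K')(13), Add(80, 58)), 2) = Pow(Add(Add(3, 13), Add(80, 58)), 2) = Pow(Add(16, 138), 2) = Pow(154, 2) = 23716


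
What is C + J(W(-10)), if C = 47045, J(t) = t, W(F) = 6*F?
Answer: 46985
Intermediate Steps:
C + J(W(-10)) = 47045 + 6*(-10) = 47045 - 60 = 46985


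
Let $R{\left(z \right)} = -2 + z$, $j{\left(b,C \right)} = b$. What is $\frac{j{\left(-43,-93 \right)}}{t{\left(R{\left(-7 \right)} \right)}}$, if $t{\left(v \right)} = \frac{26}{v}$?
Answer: $\frac{387}{26} \approx 14.885$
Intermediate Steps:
$\frac{j{\left(-43,-93 \right)}}{t{\left(R{\left(-7 \right)} \right)}} = - \frac{43}{26 \frac{1}{-2 - 7}} = - \frac{43}{26 \frac{1}{-9}} = - \frac{43}{26 \left(- \frac{1}{9}\right)} = - \frac{43}{- \frac{26}{9}} = \left(-43\right) \left(- \frac{9}{26}\right) = \frac{387}{26}$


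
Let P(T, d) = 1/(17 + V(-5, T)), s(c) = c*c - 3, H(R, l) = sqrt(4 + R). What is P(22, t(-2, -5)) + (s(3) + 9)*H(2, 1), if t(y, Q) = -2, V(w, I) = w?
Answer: 1/12 + 15*sqrt(6) ≈ 36.826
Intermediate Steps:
s(c) = -3 + c**2 (s(c) = c**2 - 3 = -3 + c**2)
P(T, d) = 1/12 (P(T, d) = 1/(17 - 5) = 1/12)
P(22, t(-2, -5)) + (s(3) + 9)*H(2, 1) = 1/12 + ((-3 + 3**2) + 9)*sqrt(4 + 2) = 1/12 + ((-3 + 9) + 9)*sqrt(6) = 1/12 + (6 + 9)*sqrt(6) = 1/12 + 15*sqrt(6)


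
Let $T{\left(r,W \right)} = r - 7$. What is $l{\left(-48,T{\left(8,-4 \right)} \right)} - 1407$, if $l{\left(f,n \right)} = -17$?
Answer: $-1424$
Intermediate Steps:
$T{\left(r,W \right)} = -7 + r$
$l{\left(-48,T{\left(8,-4 \right)} \right)} - 1407 = -17 - 1407 = -1424$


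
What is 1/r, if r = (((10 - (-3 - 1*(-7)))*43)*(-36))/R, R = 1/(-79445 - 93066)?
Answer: 1/1602282168 ≈ 6.2411e-10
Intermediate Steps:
R = -1/172511 (R = 1/(-172511) = -1/172511 ≈ -5.7967e-6)
r = 1602282168 (r = (((10 - (-3 - 1*(-7)))*43)*(-36))/(-1/172511) = (((10 - (-3 + 7))*43)*(-36))*(-172511) = (((10 - 1*4)*43)*(-36))*(-172511) = (((10 - 4)*43)*(-36))*(-172511) = ((6*43)*(-36))*(-172511) = (258*(-36))*(-172511) = -9288*(-172511) = 1602282168)
1/r = 1/1602282168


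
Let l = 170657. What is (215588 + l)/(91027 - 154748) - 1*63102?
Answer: -4021308787/63721 ≈ -63108.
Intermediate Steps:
(215588 + l)/(91027 - 154748) - 1*63102 = (215588 + 170657)/(91027 - 154748) - 1*63102 = 386245/(-63721) - 63102 = 386245*(-1/63721) - 63102 = -386245/63721 - 63102 = -4021308787/63721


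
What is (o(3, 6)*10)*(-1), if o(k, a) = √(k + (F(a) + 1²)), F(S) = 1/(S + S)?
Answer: -35*√3/3 ≈ -20.207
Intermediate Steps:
F(S) = 1/(2*S)
o(k, a) = √(1 + k + 1/(2*a)) (o(k, a) = √(k + (1/(2*a) + 1²)) = √(k + (1/(2*a) + 1)) = √(k + (1 + 1/(2*a))) = √(1 + k + 1/(2*a)))
(o(3, 6)*10)*(-1) = ((√(4 + 2/6 + 4*3)/2)*10)*(-1) = ((√(4 + 2*(⅙) + 12)/2)*10)*(-1) = ((√(4 + ⅓ + 12)/2)*10)*(-1) = ((√(49/3)/2)*10)*(-1) = (((7*√3/3)/2)*10)*(-1) = ((7*√3/6)*10)*(-1) = (35*√3/3)*(-1) = -35*√3/3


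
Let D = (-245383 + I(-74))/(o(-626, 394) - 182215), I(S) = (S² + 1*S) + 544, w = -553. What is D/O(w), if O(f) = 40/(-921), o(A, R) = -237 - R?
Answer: -220521477/7313840 ≈ -30.151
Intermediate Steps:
I(S) = 544 + S + S² (I(S) = (S² + S) + 544 = (S + S²) + 544 = 544 + S + S²)
D = 239437/182846 (D = (-245383 + (544 - 74 + (-74)²))/((-237 - 1*394) - 182215) = (-245383 + (544 - 74 + 5476))/((-237 - 394) - 182215) = (-245383 + 5946)/(-631 - 182215) = -239437/(-182846) = -239437*(-1/182846) = 239437/182846 ≈ 1.3095)
O(f) = -40/921 (O(f) = 40*(-1/921) = -40/921)
D/O(w) = 239437/(182846*(-40/921)) = (239437/182846)*(-921/40) = -220521477/7313840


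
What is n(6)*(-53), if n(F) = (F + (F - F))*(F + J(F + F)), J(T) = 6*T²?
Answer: -276660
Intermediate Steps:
n(F) = F*(F + 24*F²) (n(F) = (F + (F - F))*(F + 6*(F + F)²) = (F + 0)*(F + 6*(2*F)²) = F*(F + 6*(4*F²)) = F*(F + 24*F²))
n(6)*(-53) = (6²*(1 + 24*6))*(-53) = (36*(1 + 144))*(-53) = (36*145)*(-53) = 5220*(-53) = -276660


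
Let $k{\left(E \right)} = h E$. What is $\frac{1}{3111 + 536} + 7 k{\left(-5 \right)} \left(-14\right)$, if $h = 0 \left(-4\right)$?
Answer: $\frac{1}{3647} \approx 0.0002742$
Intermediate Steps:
$h = 0$
$k{\left(E \right)} = 0$ ($k{\left(E \right)} = 0 E = 0$)
$\frac{1}{3111 + 536} + 7 k{\left(-5 \right)} \left(-14\right) = \frac{1}{3111 + 536} + 7 \cdot 0 \left(-14\right) = \frac{1}{3647} + 0 \left(-14\right) = \frac{1}{3647} + 0 = \frac{1}{3647}$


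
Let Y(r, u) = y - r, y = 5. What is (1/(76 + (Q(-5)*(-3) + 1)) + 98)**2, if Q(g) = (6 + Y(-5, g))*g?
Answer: 965158489/100489 ≈ 9604.6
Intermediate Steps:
Y(r, u) = 5 - r
Q(g) = 16*g (Q(g) = (6 + (5 - 1*(-5)))*g = (6 + (5 + 5))*g = (6 + 10)*g = 16*g)
(1/(76 + (Q(-5)*(-3) + 1)) + 98)**2 = (1/(76 + ((16*(-5))*(-3) + 1)) + 98)**2 = (1/(76 + (-80*(-3) + 1)) + 98)**2 = (1/(76 + (240 + 1)) + 98)**2 = (1/(76 + 241) + 98)**2 = (1/317 + 98)**2 = (31067/317)**2 = 965158489/100489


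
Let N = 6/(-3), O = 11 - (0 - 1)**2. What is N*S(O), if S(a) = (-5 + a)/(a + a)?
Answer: -1/2 ≈ -0.50000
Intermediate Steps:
O = 10 (O = 11 - 1*(-1)**2 = 11 - 1*1 = 11 - 1 = 10)
S(a) = (-5 + a)/(2*a) (S(a) = (-5 + a)/((2*a)) = (-5 + a)*(1/(2*a)) = (-5 + a)/(2*a))
N = -2 (N = 6*(-1/3) = -2)
N*S(O) = -(-5 + 10)/10 = -5/10 = -2*1/4 = -1/2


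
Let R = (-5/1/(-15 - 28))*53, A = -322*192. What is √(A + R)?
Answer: I*√50429 ≈ 224.56*I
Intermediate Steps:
A = -61824
R = 11395 (R = (-5/1/(-43))*53 = (-5/(-1/43))*53 = -43*(-5)*53 = 215*53 = 11395)
√(A + R) = √(-61824 + 11395) = √(-50429) = I*√50429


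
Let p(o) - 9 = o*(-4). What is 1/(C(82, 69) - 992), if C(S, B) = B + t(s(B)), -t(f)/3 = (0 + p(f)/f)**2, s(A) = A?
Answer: -529/512030 ≈ -0.0010331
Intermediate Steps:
p(o) = 9 - 4*o (p(o) = 9 + o*(-4) = 9 - 4*o)
t(f) = -3*(9 - 4*f)**2/f**2 (t(f) = -3*(0 + (9 - 4*f)/f)**2 = -3*(9 - 4*f)**2/f**2)
C(S, B) = B - 3*(-9 + 4*B)**2/B**2
1/(C(82, 69) - 992) = 1/((69 - 3*(-9 + 4*69)**2/69**2) - 992) = 1/((69 - 3*1/4761*(-9 + 276)**2) - 992) = 1/((69 - 3*1/4761*267**2) - 992) = 1/((69 - 3*1/4761*71289) - 992) = 1/((69 - 23763/529) - 992) = 1/(12738/529 - 992) = 1/(-512030/529) = -529/512030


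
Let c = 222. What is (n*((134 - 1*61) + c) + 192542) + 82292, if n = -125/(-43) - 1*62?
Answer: 11068267/43 ≈ 2.5740e+5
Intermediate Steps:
n = -2541/43 (n = -125*(-1/43) - 62 = 125/43 - 62 = -2541/43 ≈ -59.093)
(n*((134 - 1*61) + c) + 192542) + 82292 = (-2541*((134 - 1*61) + 222)/43 + 192542) + 82292 = (-2541*((134 - 61) + 222)/43 + 192542) + 82292 = (-2541*(73 + 222)/43 + 192542) + 82292 = (-2541/43*295 + 192542) + 82292 = (-749595/43 + 192542) + 82292 = 7529711/43 + 82292 = 11068267/43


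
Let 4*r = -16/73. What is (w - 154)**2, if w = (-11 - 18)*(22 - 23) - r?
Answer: 83192641/5329 ≈ 15611.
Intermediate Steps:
r = -4/73 (r = (-16/73)/4 = (-16*1/73)/4 = (1/4)*(-16/73) = -4/73 ≈ -0.054795)
w = 2121/73 (w = (-11 - 18)*(22 - 23) - 1*(-4/73) = -29*(-1) + 4/73 = 29 + 4/73 = 2121/73 ≈ 29.055)
(w - 154)**2 = (2121/73 - 154)**2 = (-9121/73)**2 = 83192641/5329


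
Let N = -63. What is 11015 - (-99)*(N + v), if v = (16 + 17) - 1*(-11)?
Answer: 9134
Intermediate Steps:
v = 44 (v = 33 + 11 = 44)
11015 - (-99)*(N + v) = 11015 - (-99)*(-63 + 44) = 11015 - (-99)*(-19) = 11015 - 1*1881 = 11015 - 1881 = 9134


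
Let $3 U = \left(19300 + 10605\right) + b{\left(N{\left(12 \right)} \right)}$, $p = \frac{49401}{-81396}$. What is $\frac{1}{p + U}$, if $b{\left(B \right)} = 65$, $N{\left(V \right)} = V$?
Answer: $\frac{9044}{90344071} \approx 0.00010011$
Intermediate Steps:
$p = - \frac{5489}{9044}$ ($p = 49401 \left(- \frac{1}{81396}\right) = - \frac{5489}{9044} \approx -0.60692$)
$U = 9990$ ($U = \frac{\left(19300 + 10605\right) + 65}{3} = \frac{29905 + 65}{3} = \frac{1}{3} \cdot 29970 = 9990$)
$\frac{1}{p + U} = \frac{1}{- \frac{5489}{9044} + 9990} = \frac{1}{\frac{90344071}{9044}} = \frac{9044}{90344071}$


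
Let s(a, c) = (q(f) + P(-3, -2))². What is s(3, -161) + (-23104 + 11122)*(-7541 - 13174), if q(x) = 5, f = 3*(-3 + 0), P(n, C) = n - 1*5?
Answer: 248207139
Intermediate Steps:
P(n, C) = -5 + n (P(n, C) = n - 5 = -5 + n)
f = -9 (f = 3*(-3) = -9)
s(a, c) = 9 (s(a, c) = (5 + (-5 - 3))² = (5 - 8)² = (-3)² = 9)
s(3, -161) + (-23104 + 11122)*(-7541 - 13174) = 9 + (-23104 + 11122)*(-7541 - 13174) = 9 - 11982*(-20715) = 9 + 248207130 = 248207139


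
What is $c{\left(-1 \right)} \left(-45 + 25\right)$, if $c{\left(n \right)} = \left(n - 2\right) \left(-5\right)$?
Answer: $-300$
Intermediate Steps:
$c{\left(n \right)} = 10 - 5 n$ ($c{\left(n \right)} = \left(-2 + n\right) \left(-5\right) = 10 - 5 n$)
$c{\left(-1 \right)} \left(-45 + 25\right) = \left(10 - -5\right) \left(-45 + 25\right) = \left(10 + 5\right) \left(-20\right) = 15 \left(-20\right) = -300$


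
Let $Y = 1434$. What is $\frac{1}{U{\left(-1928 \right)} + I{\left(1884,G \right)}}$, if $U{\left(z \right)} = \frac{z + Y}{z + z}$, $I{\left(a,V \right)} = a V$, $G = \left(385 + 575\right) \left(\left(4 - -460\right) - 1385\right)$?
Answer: $- \frac{1928}{3211580344073} \approx -6.0033 \cdot 10^{-10}$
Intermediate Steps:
$G = -884160$ ($G = 960 \left(\left(4 + 460\right) - 1385\right) = 960 \left(464 - 1385\right) = 960 \left(-921\right) = -884160$)
$I{\left(a,V \right)} = V a$
$U{\left(z \right)} = \frac{1434 + z}{2 z}$ ($U{\left(z \right)} = \frac{z + 1434}{z + z} = \frac{1434 + z}{2 z}$)
$\frac{1}{U{\left(-1928 \right)} + I{\left(1884,G \right)}} = \frac{1}{\frac{1434 - 1928}{2 \left(-1928\right)} - 1665757440} = \frac{1}{\frac{1}{2} \left(- \frac{1}{1928}\right) \left(-494\right) - 1665757440} = \frac{1}{\frac{247}{1928} - 1665757440} = \frac{1}{- \frac{3211580344073}{1928}} = - \frac{1928}{3211580344073}$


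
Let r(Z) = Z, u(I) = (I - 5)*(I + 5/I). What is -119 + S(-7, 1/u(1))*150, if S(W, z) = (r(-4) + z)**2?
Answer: 223801/96 ≈ 2331.3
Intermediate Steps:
u(I) = (-5 + I)*(I + 5/I)
S(W, z) = (-4 + z)**2
-119 + S(-7, 1/u(1))*150 = -119 + (-4 + 1/(5 + 1**2 - 25/1 - 5*1))**2*150 = -119 + (-4 + 1/(5 + 1 - 25*1 - 5))**2*150 = -119 + (-4 + 1/(5 + 1 - 25 - 5))**2*150 = -119 + (-4 + 1/(-24))**2*150 = -119 + (-4 + 1*(-1/24))**2*150 = -119 + (-4 - 1/24)**2*150 = -119 + (-97/24)**2*150 = -119 + (9409/576)*150 = -119 + 235225/96 = 223801/96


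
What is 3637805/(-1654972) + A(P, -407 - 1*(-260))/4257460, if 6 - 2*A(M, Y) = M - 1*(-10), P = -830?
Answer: -1935890721483/880747136390 ≈ -2.1980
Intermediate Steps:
A(M, Y) = -2 - M/2 (A(M, Y) = 3 - (M - 1*(-10))/2 = 3 - (M + 10)/2 = 3 - (10 + M)/2 = 3 + (-5 - M/2) = -2 - M/2)
3637805/(-1654972) + A(P, -407 - 1*(-260))/4257460 = 3637805/(-1654972) + (-2 - 1/2*(-830))/4257460 = 3637805*(-1/1654972) + (-2 + 415)*(1/4257460) = -3637805/1654972 + 413*(1/4257460) = -3637805/1654972 + 413/4257460 = -1935890721483/880747136390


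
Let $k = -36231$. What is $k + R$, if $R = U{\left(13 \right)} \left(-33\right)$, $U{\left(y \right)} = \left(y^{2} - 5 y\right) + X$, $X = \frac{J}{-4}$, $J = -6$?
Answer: $- \frac{79425}{2} \approx -39713.0$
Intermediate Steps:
$X = \frac{3}{2}$ ($X = - \frac{6}{-4} = \left(-6\right) \left(- \frac{1}{4}\right) = \frac{3}{2} \approx 1.5$)
$U{\left(y \right)} = \frac{3}{2} + y^{2} - 5 y$ ($U{\left(y \right)} = \left(y^{2} - 5 y\right) + \frac{3}{2} = \frac{3}{2} + y^{2} - 5 y$)
$R = - \frac{6963}{2}$ ($R = \left(\frac{3}{2} + 13^{2} - 65\right) \left(-33\right) = \left(\frac{3}{2} + 169 - 65\right) \left(-33\right) = \frac{211}{2} \left(-33\right) = - \frac{6963}{2} \approx -3481.5$)
$k + R = -36231 - \frac{6963}{2} = - \frac{79425}{2}$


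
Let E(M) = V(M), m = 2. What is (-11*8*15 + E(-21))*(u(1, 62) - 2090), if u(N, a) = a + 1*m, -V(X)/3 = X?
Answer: 2546682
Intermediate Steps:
V(X) = -3*X
u(N, a) = 2 + a (u(N, a) = a + 1*2 = a + 2 = 2 + a)
E(M) = -3*M
(-11*8*15 + E(-21))*(u(1, 62) - 2090) = (-11*8*15 - 3*(-21))*((2 + 62) - 2090) = (-88*15 + 63)*(64 - 2090) = (-1320 + 63)*(-2026) = -1257*(-2026) = 2546682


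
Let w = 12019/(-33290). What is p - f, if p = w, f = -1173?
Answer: 39037151/33290 ≈ 1172.6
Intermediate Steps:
w = -12019/33290 (w = 12019*(-1/33290) = -12019/33290 ≈ -0.36104)
p = -12019/33290 ≈ -0.36104
p - f = -12019/33290 - 1*(-1173) = -12019/33290 + 1173 = 39037151/33290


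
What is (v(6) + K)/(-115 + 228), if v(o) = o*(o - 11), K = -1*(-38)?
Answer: 8/113 ≈ 0.070796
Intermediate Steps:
K = 38
v(o) = o*(-11 + o)
(v(6) + K)/(-115 + 228) = (6*(-11 + 6) + 38)/(-115 + 228) = (6*(-5) + 38)/113 = (-30 + 38)*(1/113) = 8*(1/113) = 8/113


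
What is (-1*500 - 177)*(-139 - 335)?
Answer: 320898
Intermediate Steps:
(-1*500 - 177)*(-139 - 335) = (-500 - 177)*(-474) = -677*(-474) = 320898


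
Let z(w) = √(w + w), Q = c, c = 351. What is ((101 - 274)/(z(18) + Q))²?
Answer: 29929/127449 ≈ 0.23483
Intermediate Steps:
Q = 351
z(w) = √2*√w (z(w) = √(2*w) = √2*√w)
((101 - 274)/(z(18) + Q))² = ((101 - 274)/(√2*√18 + 351))² = (-173/(√2*(3*√2) + 351))² = (-173/(6 + 351))² = (-173/357)² = 29929/127449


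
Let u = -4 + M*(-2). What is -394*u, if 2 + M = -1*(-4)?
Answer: 3152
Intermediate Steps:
M = 2 (M = -2 - 1*(-4) = -2 + 4 = 2)
u = -8 (u = -4 + 2*(-2) = -4 - 4 = -8)
-394*u = -394*(-8) = 3152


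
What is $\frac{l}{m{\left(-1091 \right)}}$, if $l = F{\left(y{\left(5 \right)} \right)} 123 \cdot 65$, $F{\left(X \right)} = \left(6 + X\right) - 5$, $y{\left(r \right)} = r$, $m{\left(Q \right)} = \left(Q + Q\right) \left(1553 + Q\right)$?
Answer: $- \frac{7995}{168014} \approx -0.047585$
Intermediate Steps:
$m{\left(Q \right)} = 2 Q \left(1553 + Q\right)$
$F{\left(X \right)} = 1 + X$
$l = 47970$ ($l = \left(1 + 5\right) 123 \cdot 65 = 6 \cdot 123 \cdot 65 = 738 \cdot 65 = 47970$)
$\frac{l}{m{\left(-1091 \right)}} = \frac{47970}{2 \left(-1091\right) \left(1553 - 1091\right)} = \frac{47970}{2 \left(-1091\right) 462} = \frac{47970}{-1008084} = 47970 \left(- \frac{1}{1008084}\right) = - \frac{7995}{168014}$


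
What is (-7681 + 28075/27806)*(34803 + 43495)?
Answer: -8360261550839/13903 ≈ -6.0133e+8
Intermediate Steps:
(-7681 + 28075/27806)*(34803 + 43495) = (-7681 + 28075*(1/27806))*78298 = (-7681 + 28075/27806)*78298 = -213549811/27806*78298 = -8360261550839/13903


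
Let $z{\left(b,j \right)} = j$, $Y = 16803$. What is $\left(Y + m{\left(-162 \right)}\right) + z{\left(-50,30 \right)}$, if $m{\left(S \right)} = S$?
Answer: $16671$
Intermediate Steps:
$\left(Y + m{\left(-162 \right)}\right) + z{\left(-50,30 \right)} = \left(16803 - 162\right) + 30 = 16641 + 30 = 16671$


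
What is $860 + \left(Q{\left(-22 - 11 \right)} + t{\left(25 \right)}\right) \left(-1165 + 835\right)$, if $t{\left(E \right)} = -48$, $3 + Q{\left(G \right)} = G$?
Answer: $28580$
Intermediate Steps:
$Q{\left(G \right)} = -3 + G$
$860 + \left(Q{\left(-22 - 11 \right)} + t{\left(25 \right)}\right) \left(-1165 + 835\right) = 860 + \left(\left(-3 - 33\right) - 48\right) \left(-1165 + 835\right) = 860 + \left(\left(-3 - 33\right) - 48\right) \left(-330\right) = 860 + \left(-36 - 48\right) \left(-330\right) = 860 - -27720 = 860 + 27720 = 28580$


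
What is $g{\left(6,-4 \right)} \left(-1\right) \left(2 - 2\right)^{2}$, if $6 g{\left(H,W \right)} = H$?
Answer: $0$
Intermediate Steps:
$g{\left(H,W \right)} = \frac{H}{6}$
$g{\left(6,-4 \right)} \left(-1\right) \left(2 - 2\right)^{2} = \frac{1}{6} \cdot 6 \left(-1\right) \left(2 - 2\right)^{2} = 1 \left(-1\right) 0^{2} = \left(-1\right) 0 = 0$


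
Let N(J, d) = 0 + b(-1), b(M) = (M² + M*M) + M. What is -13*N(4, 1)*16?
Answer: -208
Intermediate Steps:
b(M) = M + 2*M² (b(M) = (M² + M²) + M = 2*M² + M = M + 2*M²)
N(J, d) = 1 (N(J, d) = 0 - (1 + 2*(-1)) = 0 - (1 - 2) = 0 - 1*(-1) = 0 + 1 = 1)
-13*N(4, 1)*16 = -13*1*16 = -13*16 = -208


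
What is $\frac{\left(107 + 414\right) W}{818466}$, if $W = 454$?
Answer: $\frac{118267}{409233} \approx 0.289$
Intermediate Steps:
$\frac{\left(107 + 414\right) W}{818466} = \frac{\left(107 + 414\right) 454}{818466} = 521 \cdot 454 \cdot \frac{1}{818466} = 236534 \cdot \frac{1}{818466} = \frac{118267}{409233}$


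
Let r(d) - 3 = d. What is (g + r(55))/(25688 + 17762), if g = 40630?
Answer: 20344/21725 ≈ 0.93643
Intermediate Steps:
r(d) = 3 + d
(g + r(55))/(25688 + 17762) = (40630 + (3 + 55))/(25688 + 17762) = (40630 + 58)/43450 = 40688*(1/43450) = 20344/21725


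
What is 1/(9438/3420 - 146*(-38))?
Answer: 570/3163933 ≈ 0.00018016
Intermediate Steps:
1/(9438/3420 - 146*(-38)) = 1/(9438*(1/3420) + 5548) = 1/(1573/570 + 5548) = 1/(3163933/570) = 570/3163933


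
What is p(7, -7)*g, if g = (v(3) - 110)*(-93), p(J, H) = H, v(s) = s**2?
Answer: -65751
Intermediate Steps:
g = 9393 (g = (3**2 - 110)*(-93) = (9 - 110)*(-93) = -101*(-93) = 9393)
p(7, -7)*g = -7*9393 = -65751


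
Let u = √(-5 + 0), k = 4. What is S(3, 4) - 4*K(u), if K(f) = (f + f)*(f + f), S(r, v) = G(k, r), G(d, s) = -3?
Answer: 77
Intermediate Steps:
u = I*√5 (u = √(-5) = I*√5 ≈ 2.2361*I)
S(r, v) = -3
K(f) = 4*f² (K(f) = (2*f)*(2*f) = 4*f²)
S(3, 4) - 4*K(u) = -3 - 16*(I*√5)² = -3 - 16*(-5) = -3 - 4*(-20) = -3 + 80 = 77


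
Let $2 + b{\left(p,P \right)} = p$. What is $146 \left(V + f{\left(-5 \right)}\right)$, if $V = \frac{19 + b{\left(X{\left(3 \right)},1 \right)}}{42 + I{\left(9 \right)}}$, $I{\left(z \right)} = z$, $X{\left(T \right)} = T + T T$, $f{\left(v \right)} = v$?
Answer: $- \frac{32996}{51} \approx -646.98$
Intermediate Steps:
$X{\left(T \right)} = T + T^{2}$
$b{\left(p,P \right)} = -2 + p$
$V = \frac{29}{51}$ ($V = \frac{19 - \left(2 - 3 \left(1 + 3\right)\right)}{42 + 9} = \frac{19 + \left(-2 + 3 \cdot 4\right)}{51} = \left(19 + \left(-2 + 12\right)\right) \frac{1}{51} = \left(19 + 10\right) \frac{1}{51} = 29 \cdot \frac{1}{51} = \frac{29}{51} \approx 0.56863$)
$146 \left(V + f{\left(-5 \right)}\right) = 146 \left(\frac{29}{51} - 5\right) = 146 \left(- \frac{226}{51}\right) = - \frac{32996}{51}$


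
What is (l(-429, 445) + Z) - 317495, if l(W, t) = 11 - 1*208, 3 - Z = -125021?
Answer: -192668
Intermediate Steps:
Z = 125024 (Z = 3 - 1*(-125021) = 3 + 125021 = 125024)
l(W, t) = -197 (l(W, t) = 11 - 208 = -197)
(l(-429, 445) + Z) - 317495 = (-197 + 125024) - 317495 = 124827 - 317495 = -192668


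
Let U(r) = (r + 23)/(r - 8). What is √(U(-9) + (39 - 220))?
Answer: I*√52547/17 ≈ 13.484*I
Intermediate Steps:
U(r) = (23 + r)/(-8 + r)
√(U(-9) + (39 - 220)) = √((23 - 9)/(-8 - 9) + (39 - 220)) = √(14/(-17) - 181) = √(-1/17*14 - 181) = √(-14/17 - 181) = √(-3091/17) = I*√52547/17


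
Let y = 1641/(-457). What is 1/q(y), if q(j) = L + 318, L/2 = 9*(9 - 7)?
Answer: 1/354 ≈ 0.0028249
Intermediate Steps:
L = 36 (L = 2*(9*(9 - 7)) = 2*(9*2) = 2*18 = 36)
y = -1641/457 (y = 1641*(-1/457) = -1641/457 ≈ -3.5908)
q(j) = 354 (q(j) = 36 + 318 = 354)
1/q(y) = 1/354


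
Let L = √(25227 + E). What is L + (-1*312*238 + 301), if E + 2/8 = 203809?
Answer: -73955 + √916143/2 ≈ -73476.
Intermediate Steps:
E = 815235/4 (E = -¼ + 203809 = 815235/4 ≈ 2.0381e+5)
L = √916143/2 (L = √(25227 + 815235/4) = √(916143/4) = √916143/2 ≈ 478.58)
L + (-1*312*238 + 301) = √916143/2 + (-1*312*238 + 301) = √916143/2 + (-312*238 + 301) = √916143/2 + (-74256 + 301) = √916143/2 - 73955 = -73955 + √916143/2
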